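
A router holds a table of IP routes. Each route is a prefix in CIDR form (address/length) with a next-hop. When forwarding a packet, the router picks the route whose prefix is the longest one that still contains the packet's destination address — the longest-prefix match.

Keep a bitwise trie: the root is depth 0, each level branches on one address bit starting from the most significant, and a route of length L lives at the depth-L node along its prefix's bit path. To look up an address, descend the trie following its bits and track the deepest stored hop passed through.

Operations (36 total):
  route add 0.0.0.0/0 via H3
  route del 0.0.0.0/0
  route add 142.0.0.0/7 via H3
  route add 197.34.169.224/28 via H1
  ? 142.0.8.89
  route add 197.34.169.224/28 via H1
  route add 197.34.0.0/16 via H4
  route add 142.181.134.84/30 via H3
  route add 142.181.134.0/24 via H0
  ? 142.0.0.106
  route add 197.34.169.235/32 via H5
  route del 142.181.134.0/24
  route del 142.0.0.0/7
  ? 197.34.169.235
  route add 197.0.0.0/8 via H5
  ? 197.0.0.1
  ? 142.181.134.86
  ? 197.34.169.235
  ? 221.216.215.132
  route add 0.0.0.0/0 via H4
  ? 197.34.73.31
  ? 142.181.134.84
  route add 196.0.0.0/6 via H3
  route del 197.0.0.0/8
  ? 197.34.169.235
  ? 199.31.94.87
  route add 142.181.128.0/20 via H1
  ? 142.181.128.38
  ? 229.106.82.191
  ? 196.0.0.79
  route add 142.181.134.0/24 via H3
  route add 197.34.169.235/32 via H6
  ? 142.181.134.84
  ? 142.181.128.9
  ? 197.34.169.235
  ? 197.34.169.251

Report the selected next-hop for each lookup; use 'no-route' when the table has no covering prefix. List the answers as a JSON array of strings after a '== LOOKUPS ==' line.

Apply in order:
  + 0.0.0.0/0 (H3) depth=0
  - 0.0.0.0/0 clear@0
  + 142.0.0.0/7 (H3) depth=7
  + 197.34.169.224/28 (H1) depth=28
  lookup 142.0.8.89: bits 1000111 walk d0:-→d1:-→d2:-→d3:-→d4:-→d5:-→d6:-→d7:H3 -> H3
  + 197.34.169.224/28 (H1) depth=28
  + 197.34.0.0/16 (H4) depth=16
  + 142.181.134.84/30 (H3) depth=30
  + 142.181.134.0/24 (H0) depth=24
  lookup 142.0.0.106: bits 10001110 walk d0:-→d1:-→d2:-→d3:-→d4:-→d5:-→d6:-→d7:H3→d8:- -> H3
  + 197.34.169.235/32 (H5) depth=32
  - 142.181.134.0/24 clear@24
  - 142.0.0.0/7 clear@7
  lookup 197.34.169.235: bits 11000101001000101010100111101011 walk d0:-→d1:-→d2:-→d3:-→d4:-→d5:-→d6:-→d7:-→d8:-→d9:-→d10:-→d11:-→d12:-→d13:-→d14:-→d15:-→d16:H4→d17:-→d18:-→d19:-→d20:-→d21:-→d22:-→d23:-→d24:-→d25:-→d26:-→d27:-→d28:H1→d29:-→d30:-→d31:-→d32:H5 -> H5
  + 197.0.0.0/8 (H5) depth=8
  lookup 197.0.0.1: bits 1100010100 walk d0:-→d1:-→d2:-→d3:-→d4:-→d5:-→d6:-→d7:-→d8:H5→d9:-→d10:- -> H5
  lookup 142.181.134.86: bits 100011101011010110000110010101 walk d0:-→d1:-→d2:-→d3:-→d4:-→d5:-→d6:-→d7:-→d8:-→d9:-→d10:-→d11:-→d12:-→d13:-→d14:-→d15:-→d16:-→d17:-→d18:-→d19:-→d20:-→d21:-→d22:-→d23:-→d24:-→d25:-→d26:-→d27:-→d28:-→d29:-→d30:H3 -> H3
  lookup 197.34.169.235: bits 11000101001000101010100111101011 walk d0:-→d1:-→d2:-→d3:-→d4:-→d5:-→d6:-→d7:-→d8:H5→d9:-→d10:-→d11:-→d12:-→d13:-→d14:-→d15:-→d16:H4→d17:-→d18:-→d19:-→d20:-→d21:-→d22:-→d23:-→d24:-→d25:-→d26:-→d27:-→d28:H1→d29:-→d30:-→d31:-→d32:H5 -> H5
  lookup 221.216.215.132: bits 110 walk d0:-→d1:-→d2:-→d3:- -> no-route
  + 0.0.0.0/0 (H4) depth=0
  lookup 197.34.73.31: bits 1100010100100010 walk d0:H4→d1:-→d2:-→d3:-→d4:-→d5:-→d6:-→d7:-→d8:H5→d9:-→d10:-→d11:-→d12:-→d13:-→d14:-→d15:-→d16:H4 -> H4
  lookup 142.181.134.84: bits 100011101011010110000110010101 walk d0:H4→d1:-→d2:-→d3:-→d4:-→d5:-→d6:-→d7:-→d8:-→d9:-→d10:-→d11:-→d12:-→d13:-→d14:-→d15:-→d16:-→d17:-→d18:-→d19:-→d20:-→d21:-→d22:-→d23:-→d24:-→d25:-→d26:-→d27:-→d28:-→d29:-→d30:H3 -> H3
  + 196.0.0.0/6 (H3) depth=6
  - 197.0.0.0/8 clear@8
  lookup 197.34.169.235: bits 11000101001000101010100111101011 walk d0:H4→d1:-→d2:-→d3:-→d4:-→d5:-→d6:H3→d7:-→d8:-→d9:-→d10:-→d11:-→d12:-→d13:-→d14:-→d15:-→d16:H4→d17:-→d18:-→d19:-→d20:-→d21:-→d22:-→d23:-→d24:-→d25:-→d26:-→d27:-→d28:H1→d29:-→d30:-→d31:-→d32:H5 -> H5
  lookup 199.31.94.87: bits 110001 walk d0:H4→d1:-→d2:-→d3:-→d4:-→d5:-→d6:H3 -> H3
  + 142.181.128.0/20 (H1) depth=20
  lookup 142.181.128.38: bits 100011101011010110000 walk d0:H4→d1:-→d2:-→d3:-→d4:-→d5:-→d6:-→d7:-→d8:-→d9:-→d10:-→d11:-→d12:-→d13:-→d14:-→d15:-→d16:-→d17:-→d18:-→d19:-→d20:H1→d21:- -> H1
  lookup 229.106.82.191: bits 11 walk d0:H4→d1:-→d2:- -> H4
  lookup 196.0.0.79: bits 1100010 walk d0:H4→d1:-→d2:-→d3:-→d4:-→d5:-→d6:H3→d7:- -> H3
  + 142.181.134.0/24 (H3) depth=24
  + 197.34.169.235/32 (H6) depth=32
  lookup 142.181.134.84: bits 100011101011010110000110010101 walk d0:H4→d1:-→d2:-→d3:-→d4:-→d5:-→d6:-→d7:-→d8:-→d9:-→d10:-→d11:-→d12:-→d13:-→d14:-→d15:-→d16:-→d17:-→d18:-→d19:-→d20:H1→d21:-→d22:-→d23:-→d24:H3→d25:-→d26:-→d27:-→d28:-→d29:-→d30:H3 -> H3
  lookup 142.181.128.9: bits 100011101011010110000 walk d0:H4→d1:-→d2:-→d3:-→d4:-→d5:-→d6:-→d7:-→d8:-→d9:-→d10:-→d11:-→d12:-→d13:-→d14:-→d15:-→d16:-→d17:-→d18:-→d19:-→d20:H1→d21:- -> H1
  lookup 197.34.169.235: bits 11000101001000101010100111101011 walk d0:H4→d1:-→d2:-→d3:-→d4:-→d5:-→d6:H3→d7:-→d8:-→d9:-→d10:-→d11:-→d12:-→d13:-→d14:-→d15:-→d16:H4→d17:-→d18:-→d19:-→d20:-→d21:-→d22:-→d23:-→d24:-→d25:-→d26:-→d27:-→d28:H1→d29:-→d30:-→d31:-→d32:H6 -> H6
  lookup 197.34.169.251: bits 110001010010001010101001111 walk d0:H4→d1:-→d2:-→d3:-→d4:-→d5:-→d6:H3→d7:-→d8:-→d9:-→d10:-→d11:-→d12:-→d13:-→d14:-→d15:-→d16:H4→d17:-→d18:-→d19:-→d20:-→d21:-→d22:-→d23:-→d24:-→d25:-→d26:-→d27:- -> H4

== LOOKUPS ==
["H3","H3","H5","H5","H3","H5","no-route","H4","H3","H5","H3","H1","H4","H3","H3","H1","H6","H4"]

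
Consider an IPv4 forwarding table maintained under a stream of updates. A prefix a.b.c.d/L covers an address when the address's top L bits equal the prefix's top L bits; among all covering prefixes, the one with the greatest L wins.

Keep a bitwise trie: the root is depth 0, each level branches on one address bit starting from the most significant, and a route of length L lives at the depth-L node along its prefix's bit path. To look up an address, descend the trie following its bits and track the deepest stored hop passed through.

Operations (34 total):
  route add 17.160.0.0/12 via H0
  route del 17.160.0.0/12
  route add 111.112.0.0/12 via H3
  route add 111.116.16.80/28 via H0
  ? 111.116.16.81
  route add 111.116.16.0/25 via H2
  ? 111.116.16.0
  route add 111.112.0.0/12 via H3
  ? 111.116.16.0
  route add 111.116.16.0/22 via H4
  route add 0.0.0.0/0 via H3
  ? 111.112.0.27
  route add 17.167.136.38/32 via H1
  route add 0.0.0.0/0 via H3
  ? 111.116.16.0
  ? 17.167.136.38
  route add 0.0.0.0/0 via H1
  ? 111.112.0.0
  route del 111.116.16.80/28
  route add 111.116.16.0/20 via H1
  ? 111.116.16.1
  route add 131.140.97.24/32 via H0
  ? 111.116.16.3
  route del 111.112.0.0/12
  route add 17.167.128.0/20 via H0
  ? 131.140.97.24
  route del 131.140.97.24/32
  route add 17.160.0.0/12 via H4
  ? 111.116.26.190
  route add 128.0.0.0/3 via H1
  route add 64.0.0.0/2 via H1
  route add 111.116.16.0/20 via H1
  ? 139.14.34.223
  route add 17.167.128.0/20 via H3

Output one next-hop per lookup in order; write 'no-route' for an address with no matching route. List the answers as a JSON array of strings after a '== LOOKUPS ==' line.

Apply in order:
  add 17.160.0.0/12 -> H0 at depth 12
  del 17.160.0.0/12 (clear depth 12)
  add 111.112.0.0/12 -> H3 at depth 12
  add 111.116.16.80/28 -> H0 at depth 28
  Q 111.116.16.81: descend 0110111101110100000100000101 ; hops seen [H3,H0] ; pick H0
  add 111.116.16.0/25 -> H2 at depth 25
  Q 111.116.16.0: descend 0110111101110100000100000 ; hops seen [H3,H2] ; pick H2
  add 111.112.0.0/12 -> H3 at depth 12
  Q 111.116.16.0: descend 0110111101110100000100000 ; hops seen [H3,H2] ; pick H2
  add 111.116.16.0/22 -> H4 at depth 22
  add 0.0.0.0/0 -> H3 at depth 0
  Q 111.112.0.27: descend 0110111101110 ; hops seen [H3,H3] ; pick H3
  add 17.167.136.38/32 -> H1 at depth 32
  add 0.0.0.0/0 -> H3 at depth 0
  Q 111.116.16.0: descend 0110111101110100000100000 ; hops seen [H3,H3,H4,H2] ; pick H2
  Q 17.167.136.38: descend 00010001101001111000100000100110 ; hops seen [H3,H1] ; pick H1
  add 0.0.0.0/0 -> H1 at depth 0
  Q 111.112.0.0: descend 0110111101110 ; hops seen [H1,H3] ; pick H3
  del 111.116.16.80/28 (clear depth 28)
  add 111.116.16.0/20 -> H1 at depth 20
  Q 111.116.16.1: descend 0110111101110100000100000 ; hops seen [H1,H3,H1,H4,H2] ; pick H2
  add 131.140.97.24/32 -> H0 at depth 32
  Q 111.116.16.3: descend 0110111101110100000100000 ; hops seen [H1,H3,H1,H4,H2] ; pick H2
  del 111.112.0.0/12 (clear depth 12)
  add 17.167.128.0/20 -> H0 at depth 20
  Q 131.140.97.24: descend 10000011100011000110000100011000 ; hops seen [H1,H0] ; pick H0
  del 131.140.97.24/32 (clear depth 32)
  add 17.160.0.0/12 -> H4 at depth 12
  Q 111.116.26.190: descend 01101111011101000001 ; hops seen [H1,H1] ; pick H1
  add 128.0.0.0/3 -> H1 at depth 3
  add 64.0.0.0/2 -> H1 at depth 2
  add 111.116.16.0/20 -> H1 at depth 20
  Q 139.14.34.223: descend 1000 ; hops seen [H1,H1] ; pick H1
  add 17.167.128.0/20 -> H3 at depth 20

== LOOKUPS ==
["H0","H2","H2","H3","H2","H1","H3","H2","H2","H0","H1","H1"]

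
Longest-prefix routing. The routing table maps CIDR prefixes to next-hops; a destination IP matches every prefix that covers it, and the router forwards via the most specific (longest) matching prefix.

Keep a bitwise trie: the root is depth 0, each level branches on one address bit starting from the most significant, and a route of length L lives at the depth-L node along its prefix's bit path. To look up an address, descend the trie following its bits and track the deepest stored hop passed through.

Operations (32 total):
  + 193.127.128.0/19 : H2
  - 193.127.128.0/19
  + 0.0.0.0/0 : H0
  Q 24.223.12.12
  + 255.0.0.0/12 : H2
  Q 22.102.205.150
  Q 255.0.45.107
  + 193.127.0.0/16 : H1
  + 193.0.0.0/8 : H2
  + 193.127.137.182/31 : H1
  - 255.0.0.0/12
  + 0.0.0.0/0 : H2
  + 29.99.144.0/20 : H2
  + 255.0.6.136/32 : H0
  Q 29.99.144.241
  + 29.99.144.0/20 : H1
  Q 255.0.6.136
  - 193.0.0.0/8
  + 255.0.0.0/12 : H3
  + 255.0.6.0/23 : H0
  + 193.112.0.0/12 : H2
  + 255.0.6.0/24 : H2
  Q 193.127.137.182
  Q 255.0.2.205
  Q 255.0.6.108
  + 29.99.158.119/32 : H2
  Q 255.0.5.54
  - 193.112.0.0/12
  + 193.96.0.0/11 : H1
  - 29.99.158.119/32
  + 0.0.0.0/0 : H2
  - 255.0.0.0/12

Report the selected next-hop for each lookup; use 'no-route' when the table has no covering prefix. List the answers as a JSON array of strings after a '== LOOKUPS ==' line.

Apply in order:
  + 193.127.128.0/19 (H2) depth=19
  - 193.127.128.0/19 clear@19
  + 0.0.0.0/0 (H0) depth=0
  ? 24.223.12.12  path d0:H0  best=H0
  + 255.0.0.0/12 (H2) depth=12
  ? 22.102.205.150  path d0:H0  best=H0
  ? 255.0.45.107  path d0:H0→d1:-→d2:-→d3:-→d4:-→d5:-→d6:-→d7:-→d8:-→d9:-→d10:-→d11:-→d12:H2  best=H2
  + 193.127.0.0/16 (H1) depth=16
  + 193.0.0.0/8 (H2) depth=8
  + 193.127.137.182/31 (H1) depth=31
  - 255.0.0.0/12 clear@12
  + 0.0.0.0/0 (H2) depth=0
  + 29.99.144.0/20 (H2) depth=20
  + 255.0.6.136/32 (H0) depth=32
  ? 29.99.144.241  path d0:H2→d1:-→d2:-→d3:-→d4:-→d5:-→d6:-→d7:-→d8:-→d9:-→d10:-→d11:-→d12:-→d13:-→d14:-→d15:-→d16:-→d17:-→d18:-→d19:-→d20:H2  best=H2
  + 29.99.144.0/20 (H1) depth=20
  ? 255.0.6.136  path d0:H2→d1:-→d2:-→d3:-→d4:-→d5:-→d6:-→d7:-→d8:-→d9:-→d10:-→d11:-→d12:-→d13:-→d14:-→d15:-→d16:-→d17:-→d18:-→d19:-→d20:-→d21:-→d22:-→d23:-→d24:-→d25:-→d26:-→d27:-→d28:-→d29:-→d30:-→d31:-→d32:H0  best=H0
  - 193.0.0.0/8 clear@8
  + 255.0.0.0/12 (H3) depth=12
  + 255.0.6.0/23 (H0) depth=23
  + 193.112.0.0/12 (H2) depth=12
  + 255.0.6.0/24 (H2) depth=24
  ? 193.127.137.182  path d0:H2→d1:-→d2:-→d3:-→d4:-→d5:-→d6:-→d7:-→d8:-→d9:-→d10:-→d11:-→d12:H2→d13:-→d14:-→d15:-→d16:H1→d17:-→d18:-→d19:-→d20:-→d21:-→d22:-→d23:-→d24:-→d25:-→d26:-→d27:-→d28:-→d29:-→d30:-→d31:H1  best=H1
  ? 255.0.2.205  path d0:H2→d1:-→d2:-→d3:-→d4:-→d5:-→d6:-→d7:-→d8:-→d9:-→d10:-→d11:-→d12:H3→d13:-→d14:-→d15:-→d16:-→d17:-→d18:-→d19:-→d20:-→d21:-  best=H3
  ? 255.0.6.108  path d0:H2→d1:-→d2:-→d3:-→d4:-→d5:-→d6:-→d7:-→d8:-→d9:-→d10:-→d11:-→d12:H3→d13:-→d14:-→d15:-→d16:-→d17:-→d18:-→d19:-→d20:-→d21:-→d22:-→d23:H0→d24:H2  best=H2
  + 29.99.158.119/32 (H2) depth=32
  ? 255.0.5.54  path d0:H2→d1:-→d2:-→d3:-→d4:-→d5:-→d6:-→d7:-→d8:-→d9:-→d10:-→d11:-→d12:H3→d13:-→d14:-→d15:-→d16:-→d17:-→d18:-→d19:-→d20:-→d21:-→d22:-  best=H3
  - 193.112.0.0/12 clear@12
  + 193.96.0.0/11 (H1) depth=11
  - 29.99.158.119/32 clear@32
  + 0.0.0.0/0 (H2) depth=0
  - 255.0.0.0/12 clear@12

== LOOKUPS ==
["H0","H0","H2","H2","H0","H1","H3","H2","H3"]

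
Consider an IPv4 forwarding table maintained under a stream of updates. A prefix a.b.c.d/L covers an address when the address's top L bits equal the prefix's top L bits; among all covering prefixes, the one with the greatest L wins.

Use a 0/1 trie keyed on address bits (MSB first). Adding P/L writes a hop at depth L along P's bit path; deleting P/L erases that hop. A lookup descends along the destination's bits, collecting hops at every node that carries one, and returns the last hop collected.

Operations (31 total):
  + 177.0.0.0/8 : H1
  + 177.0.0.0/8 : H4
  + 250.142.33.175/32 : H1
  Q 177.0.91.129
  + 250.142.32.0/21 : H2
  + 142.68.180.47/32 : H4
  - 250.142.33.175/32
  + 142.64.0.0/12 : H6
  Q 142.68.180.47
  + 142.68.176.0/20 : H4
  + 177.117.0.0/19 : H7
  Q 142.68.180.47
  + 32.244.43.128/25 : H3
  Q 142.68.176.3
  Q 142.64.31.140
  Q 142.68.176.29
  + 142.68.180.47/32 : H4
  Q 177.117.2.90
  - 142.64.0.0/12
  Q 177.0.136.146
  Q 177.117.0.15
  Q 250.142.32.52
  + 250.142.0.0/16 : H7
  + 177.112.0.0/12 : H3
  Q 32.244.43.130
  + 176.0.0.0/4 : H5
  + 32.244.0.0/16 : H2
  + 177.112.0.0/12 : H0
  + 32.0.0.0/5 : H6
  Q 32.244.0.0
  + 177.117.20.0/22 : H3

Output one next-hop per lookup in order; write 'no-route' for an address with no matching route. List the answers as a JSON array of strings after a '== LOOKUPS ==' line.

Process each operation:
  add 177.0.0.0/8 -> H1 at depth 8
  add 177.0.0.0/8 -> H4 at depth 8
  add 250.142.33.175/32 -> H1 at depth 32
  Q 177.0.91.129: descend 10110001 ; hops seen [H4] ; pick H4
  add 250.142.32.0/21 -> H2 at depth 21
  add 142.68.180.47/32 -> H4 at depth 32
  del 250.142.33.175/32 (clear depth 32)
  add 142.64.0.0/12 -> H6 at depth 12
  Q 142.68.180.47: descend 10001110010001001011010000101111 ; hops seen [H6,H4] ; pick H4
  add 142.68.176.0/20 -> H4 at depth 20
  add 177.117.0.0/19 -> H7 at depth 19
  Q 142.68.180.47: descend 10001110010001001011010000101111 ; hops seen [H6,H4,H4] ; pick H4
  add 32.244.43.128/25 -> H3 at depth 25
  Q 142.68.176.3: descend 100011100100010010110 ; hops seen [H6,H4] ; pick H4
  Q 142.64.31.140: descend 1000111001000 ; hops seen [H6] ; pick H6
  Q 142.68.176.29: descend 100011100100010010110 ; hops seen [H6,H4] ; pick H4
  add 142.68.180.47/32 -> H4 at depth 32
  Q 177.117.2.90: descend 1011000101110101000 ; hops seen [H4,H7] ; pick H7
  del 142.64.0.0/12 (clear depth 12)
  Q 177.0.136.146: descend 101100010 ; hops seen [H4] ; pick H4
  Q 177.117.0.15: descend 1011000101110101000 ; hops seen [H4,H7] ; pick H7
  Q 250.142.32.52: descend 11111010100011100010000 ; hops seen [H2] ; pick H2
  add 250.142.0.0/16 -> H7 at depth 16
  add 177.112.0.0/12 -> H3 at depth 12
  Q 32.244.43.130: descend 0010000011110100001010111 ; hops seen [H3] ; pick H3
  add 176.0.0.0/4 -> H5 at depth 4
  add 32.244.0.0/16 -> H2 at depth 16
  add 177.112.0.0/12 -> H0 at depth 12
  add 32.0.0.0/5 -> H6 at depth 5
  Q 32.244.0.0: descend 001000001111010000 ; hops seen [H6,H2] ; pick H2
  add 177.117.20.0/22 -> H3 at depth 22

== LOOKUPS ==
["H4","H4","H4","H4","H6","H4","H7","H4","H7","H2","H3","H2"]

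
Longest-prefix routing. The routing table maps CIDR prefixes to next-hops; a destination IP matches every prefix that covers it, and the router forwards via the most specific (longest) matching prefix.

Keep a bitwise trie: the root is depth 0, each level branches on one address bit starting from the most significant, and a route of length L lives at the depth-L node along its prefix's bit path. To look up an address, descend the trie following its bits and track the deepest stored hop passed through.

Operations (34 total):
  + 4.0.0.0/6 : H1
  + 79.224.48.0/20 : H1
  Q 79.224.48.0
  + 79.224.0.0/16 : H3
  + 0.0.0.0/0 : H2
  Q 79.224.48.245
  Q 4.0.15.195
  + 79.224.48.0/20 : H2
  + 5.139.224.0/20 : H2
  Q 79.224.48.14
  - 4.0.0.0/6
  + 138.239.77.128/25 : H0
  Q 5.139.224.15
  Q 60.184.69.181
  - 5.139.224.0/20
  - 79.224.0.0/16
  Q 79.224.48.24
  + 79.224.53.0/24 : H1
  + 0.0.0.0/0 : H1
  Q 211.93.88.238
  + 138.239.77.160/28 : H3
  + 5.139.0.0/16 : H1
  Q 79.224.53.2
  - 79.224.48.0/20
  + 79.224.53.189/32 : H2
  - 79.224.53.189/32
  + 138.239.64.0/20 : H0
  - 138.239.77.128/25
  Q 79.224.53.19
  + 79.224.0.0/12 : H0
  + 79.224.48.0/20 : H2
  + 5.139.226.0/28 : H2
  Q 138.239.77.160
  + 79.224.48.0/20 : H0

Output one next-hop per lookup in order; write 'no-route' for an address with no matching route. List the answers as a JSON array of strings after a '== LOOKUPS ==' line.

Apply in order:
  add 4.0.0.0/6 -> H1 at depth 6
  add 79.224.48.0/20 -> H1 at depth 20
  ? 79.224.48.0  path d0:-→d1:-→d2:-→d3:-→d4:-→d5:-→d6:-→d7:-→d8:-→d9:-→d10:-→d11:-→d12:-→d13:-→d14:-→d15:-→d16:-→d17:-→d18:-→d19:-→d20:H1  best=H1
  add 79.224.0.0/16 -> H3 at depth 16
  add 0.0.0.0/0 -> H2 at depth 0
  ? 79.224.48.245  path d0:H2→d1:-→d2:-→d3:-→d4:-→d5:-→d6:-→d7:-→d8:-→d9:-→d10:-→d11:-→d12:-→d13:-→d14:-→d15:-→d16:H3→d17:-→d18:-→d19:-→d20:H1  best=H1
  ? 4.0.15.195  path d0:H2→d1:-→d2:-→d3:-→d4:-→d5:-→d6:H1  best=H1
  add 79.224.48.0/20 -> H2 at depth 20
  add 5.139.224.0/20 -> H2 at depth 20
  ? 79.224.48.14  path d0:H2→d1:-→d2:-→d3:-→d4:-→d5:-→d6:-→d7:-→d8:-→d9:-→d10:-→d11:-→d12:-→d13:-→d14:-→d15:-→d16:H3→d17:-→d18:-→d19:-→d20:H2  best=H2
  - 4.0.0.0/6 clear@6
  add 138.239.77.128/25 -> H0 at depth 25
  ? 5.139.224.15  path d0:H2→d1:-→d2:-→d3:-→d4:-→d5:-→d6:-→d7:-→d8:-→d9:-→d10:-→d11:-→d12:-→d13:-→d14:-→d15:-→d16:-→d17:-→d18:-→d19:-→d20:H2  best=H2
  ? 60.184.69.181  path d0:H2→d1:-→d2:-  best=H2
  - 5.139.224.0/20 clear@20
  - 79.224.0.0/16 clear@16
  ? 79.224.48.24  path d0:H2→d1:-→d2:-→d3:-→d4:-→d5:-→d6:-→d7:-→d8:-→d9:-→d10:-→d11:-→d12:-→d13:-→d14:-→d15:-→d16:-→d17:-→d18:-→d19:-→d20:H2  best=H2
  add 79.224.53.0/24 -> H1 at depth 24
  add 0.0.0.0/0 -> H1 at depth 0
  ? 211.93.88.238  path d0:H1→d1:-  best=H1
  add 138.239.77.160/28 -> H3 at depth 28
  add 5.139.0.0/16 -> H1 at depth 16
  ? 79.224.53.2  path d0:H1→d1:-→d2:-→d3:-→d4:-→d5:-→d6:-→d7:-→d8:-→d9:-→d10:-→d11:-→d12:-→d13:-→d14:-→d15:-→d16:-→d17:-→d18:-→d19:-→d20:H2→d21:-→d22:-→d23:-→d24:H1  best=H1
  - 79.224.48.0/20 clear@20
  add 79.224.53.189/32 -> H2 at depth 32
  - 79.224.53.189/32 clear@32
  add 138.239.64.0/20 -> H0 at depth 20
  - 138.239.77.128/25 clear@25
  ? 79.224.53.19  path d0:H1→d1:-→d2:-→d3:-→d4:-→d5:-→d6:-→d7:-→d8:-→d9:-→d10:-→d11:-→d12:-→d13:-→d14:-→d15:-→d16:-→d17:-→d18:-→d19:-→d20:-→d21:-→d22:-→d23:-→d24:H1  best=H1
  add 79.224.0.0/12 -> H0 at depth 12
  add 79.224.48.0/20 -> H2 at depth 20
  add 5.139.226.0/28 -> H2 at depth 28
  ? 138.239.77.160  path d0:H1→d1:-→d2:-→d3:-→d4:-→d5:-→d6:-→d7:-→d8:-→d9:-→d10:-→d11:-→d12:-→d13:-→d14:-→d15:-→d16:-→d17:-→d18:-→d19:-→d20:H0→d21:-→d22:-→d23:-→d24:-→d25:-→d26:-→d27:-→d28:H3  best=H3
  add 79.224.48.0/20 -> H0 at depth 20

== LOOKUPS ==
["H1","H1","H1","H2","H2","H2","H2","H1","H1","H1","H3"]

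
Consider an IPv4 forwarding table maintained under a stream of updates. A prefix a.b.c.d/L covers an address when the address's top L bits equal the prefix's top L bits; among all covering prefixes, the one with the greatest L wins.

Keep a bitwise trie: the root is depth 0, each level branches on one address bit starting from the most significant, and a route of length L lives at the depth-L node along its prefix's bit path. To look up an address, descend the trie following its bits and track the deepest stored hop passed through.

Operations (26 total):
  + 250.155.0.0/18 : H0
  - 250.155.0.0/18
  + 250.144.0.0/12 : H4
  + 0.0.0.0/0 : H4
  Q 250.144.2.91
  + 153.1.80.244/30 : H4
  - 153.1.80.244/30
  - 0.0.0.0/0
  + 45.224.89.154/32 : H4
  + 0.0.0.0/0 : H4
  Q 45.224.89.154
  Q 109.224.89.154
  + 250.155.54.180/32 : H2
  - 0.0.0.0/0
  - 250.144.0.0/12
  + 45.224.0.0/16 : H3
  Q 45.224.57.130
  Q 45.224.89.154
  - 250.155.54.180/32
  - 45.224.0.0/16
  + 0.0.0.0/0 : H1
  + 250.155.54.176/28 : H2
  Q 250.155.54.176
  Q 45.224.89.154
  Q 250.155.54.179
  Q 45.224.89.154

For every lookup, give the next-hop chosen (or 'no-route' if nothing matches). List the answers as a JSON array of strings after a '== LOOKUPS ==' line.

Trace:
  + 250.155.0.0/18 (H0) depth=18
  del 250.155.0.0/18 (clear depth 18)
  + 250.144.0.0/12 (H4) depth=12
  + 0.0.0.0/0 (H4) depth=0
  ? 250.144.2.91  path d0:H4→d1:-→d2:-→d3:-→d4:-→d5:-→d6:-→d7:-→d8:-→d9:-→d10:-→d11:-→d12:H4  best=H4
  + 153.1.80.244/30 (H4) depth=30
  del 153.1.80.244/30 (clear depth 30)
  del 0.0.0.0/0 (clear depth 0)
  + 45.224.89.154/32 (H4) depth=32
  + 0.0.0.0/0 (H4) depth=0
  ? 45.224.89.154  path d0:H4→d1:-→d2:-→d3:-→d4:-→d5:-→d6:-→d7:-→d8:-→d9:-→d10:-→d11:-→d12:-→d13:-→d14:-→d15:-→d16:-→d17:-→d18:-→d19:-→d20:-→d21:-→d22:-→d23:-→d24:-→d25:-→d26:-→d27:-→d28:-→d29:-→d30:-→d31:-→d32:H4  best=H4
  ? 109.224.89.154  path d0:H4→d1:-  best=H4
  + 250.155.54.180/32 (H2) depth=32
  del 0.0.0.0/0 (clear depth 0)
  del 250.144.0.0/12 (clear depth 12)
  + 45.224.0.0/16 (H3) depth=16
  ? 45.224.57.130  path d0:-→d1:-→d2:-→d3:-→d4:-→d5:-→d6:-→d7:-→d8:-→d9:-→d10:-→d11:-→d12:-→d13:-→d14:-→d15:-→d16:H3→d17:-  best=H3
  ? 45.224.89.154  path d0:-→d1:-→d2:-→d3:-→d4:-→d5:-→d6:-→d7:-→d8:-→d9:-→d10:-→d11:-→d12:-→d13:-→d14:-→d15:-→d16:H3→d17:-→d18:-→d19:-→d20:-→d21:-→d22:-→d23:-→d24:-→d25:-→d26:-→d27:-→d28:-→d29:-→d30:-→d31:-→d32:H4  best=H4
  del 250.155.54.180/32 (clear depth 32)
  del 45.224.0.0/16 (clear depth 16)
  + 0.0.0.0/0 (H1) depth=0
  + 250.155.54.176/28 (H2) depth=28
  ? 250.155.54.176  path d0:H1→d1:-→d2:-→d3:-→d4:-→d5:-→d6:-→d7:-→d8:-→d9:-→d10:-→d11:-→d12:-→d13:-→d14:-→d15:-→d16:-→d17:-→d18:-→d19:-→d20:-→d21:-→d22:-→d23:-→d24:-→d25:-→d26:-→d27:-→d28:H2→d29:-  best=H2
  ? 45.224.89.154  path d0:H1→d1:-→d2:-→d3:-→d4:-→d5:-→d6:-→d7:-→d8:-→d9:-→d10:-→d11:-→d12:-→d13:-→d14:-→d15:-→d16:-→d17:-→d18:-→d19:-→d20:-→d21:-→d22:-→d23:-→d24:-→d25:-→d26:-→d27:-→d28:-→d29:-→d30:-→d31:-→d32:H4  best=H4
  ? 250.155.54.179  path d0:H1→d1:-→d2:-→d3:-→d4:-→d5:-→d6:-→d7:-→d8:-→d9:-→d10:-→d11:-→d12:-→d13:-→d14:-→d15:-→d16:-→d17:-→d18:-→d19:-→d20:-→d21:-→d22:-→d23:-→d24:-→d25:-→d26:-→d27:-→d28:H2→d29:-  best=H2
  ? 45.224.89.154  path d0:H1→d1:-→d2:-→d3:-→d4:-→d5:-→d6:-→d7:-→d8:-→d9:-→d10:-→d11:-→d12:-→d13:-→d14:-→d15:-→d16:-→d17:-→d18:-→d19:-→d20:-→d21:-→d22:-→d23:-→d24:-→d25:-→d26:-→d27:-→d28:-→d29:-→d30:-→d31:-→d32:H4  best=H4

== LOOKUPS ==
["H4","H4","H4","H3","H4","H2","H4","H2","H4"]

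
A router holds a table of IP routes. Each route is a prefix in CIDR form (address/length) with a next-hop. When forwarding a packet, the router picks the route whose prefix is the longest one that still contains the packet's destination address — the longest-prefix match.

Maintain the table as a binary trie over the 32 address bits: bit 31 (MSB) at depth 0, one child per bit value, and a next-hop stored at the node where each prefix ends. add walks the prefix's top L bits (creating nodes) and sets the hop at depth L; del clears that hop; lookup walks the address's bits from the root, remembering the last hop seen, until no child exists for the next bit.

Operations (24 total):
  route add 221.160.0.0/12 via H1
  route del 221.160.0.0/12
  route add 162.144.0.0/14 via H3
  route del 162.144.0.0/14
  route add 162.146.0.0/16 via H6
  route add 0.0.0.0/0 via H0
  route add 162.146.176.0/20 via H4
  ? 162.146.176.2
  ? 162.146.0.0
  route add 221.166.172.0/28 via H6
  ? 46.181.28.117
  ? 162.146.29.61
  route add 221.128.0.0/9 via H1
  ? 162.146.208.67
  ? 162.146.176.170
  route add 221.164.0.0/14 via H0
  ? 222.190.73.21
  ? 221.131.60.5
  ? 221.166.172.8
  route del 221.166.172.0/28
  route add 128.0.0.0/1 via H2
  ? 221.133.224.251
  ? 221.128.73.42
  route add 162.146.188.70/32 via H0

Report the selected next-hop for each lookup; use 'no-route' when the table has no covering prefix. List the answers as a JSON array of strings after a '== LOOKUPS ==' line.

Trace:
  + 221.160.0.0/12 (H1) depth=12
  - 221.160.0.0/12 clear@12
  + 162.144.0.0/14 (H3) depth=14
  - 162.144.0.0/14 clear@14
  + 162.146.0.0/16 (H6) depth=16
  + 0.0.0.0/0 (H0) depth=0
  + 162.146.176.0/20 (H4) depth=20
  Q 162.146.176.2: descend 10100010100100101011 ; hops seen [H0,H6,H4] ; pick H4
  Q 162.146.0.0: descend 1010001010010010 ; hops seen [H0,H6] ; pick H6
  + 221.166.172.0/28 (H6) depth=28
  Q 46.181.28.117: descend ε ; hops seen [H0] ; pick H0
  Q 162.146.29.61: descend 1010001010010010 ; hops seen [H0,H6] ; pick H6
  + 221.128.0.0/9 (H1) depth=9
  Q 162.146.208.67: descend 10100010100100101 ; hops seen [H0,H6] ; pick H6
  Q 162.146.176.170: descend 10100010100100101011 ; hops seen [H0,H6,H4] ; pick H4
  + 221.164.0.0/14 (H0) depth=14
  Q 222.190.73.21: descend 110111 ; hops seen [H0] ; pick H0
  Q 221.131.60.5: descend 1101110110 ; hops seen [H0,H1] ; pick H1
  Q 221.166.172.8: descend 1101110110100110101011000000 ; hops seen [H0,H1,H0,H6] ; pick H6
  - 221.166.172.0/28 clear@28
  + 128.0.0.0/1 (H2) depth=1
  Q 221.133.224.251: descend 1101110110 ; hops seen [H0,H2,H1] ; pick H1
  Q 221.128.73.42: descend 1101110110 ; hops seen [H0,H2,H1] ; pick H1
  + 162.146.188.70/32 (H0) depth=32

== LOOKUPS ==
["H4","H6","H0","H6","H6","H4","H0","H1","H6","H1","H1"]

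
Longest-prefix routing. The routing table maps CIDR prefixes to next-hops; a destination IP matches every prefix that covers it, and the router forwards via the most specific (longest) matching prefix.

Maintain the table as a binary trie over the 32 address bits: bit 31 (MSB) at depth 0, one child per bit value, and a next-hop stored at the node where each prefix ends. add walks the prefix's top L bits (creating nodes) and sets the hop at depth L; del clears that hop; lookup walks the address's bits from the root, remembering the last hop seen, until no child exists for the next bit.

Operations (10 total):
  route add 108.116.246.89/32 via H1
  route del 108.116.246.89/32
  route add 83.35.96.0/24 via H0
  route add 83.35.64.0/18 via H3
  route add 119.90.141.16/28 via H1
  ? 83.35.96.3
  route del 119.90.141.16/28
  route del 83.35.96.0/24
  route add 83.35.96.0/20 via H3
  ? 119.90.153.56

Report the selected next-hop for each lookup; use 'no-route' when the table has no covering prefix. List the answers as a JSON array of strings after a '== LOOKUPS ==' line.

Trace:
  + 108.116.246.89/32 (H1) depth=32
  del 108.116.246.89/32 (clear depth 32)
  + 83.35.96.0/24 (H0) depth=24
  + 83.35.64.0/18 (H3) depth=18
  + 119.90.141.16/28 (H1) depth=28
  ? 83.35.96.3  path d0:-→d1:-→d2:-→d3:-→d4:-→d5:-→d6:-→d7:-→d8:-→d9:-→d10:-→d11:-→d12:-→d13:-→d14:-→d15:-→d16:-→d17:-→d18:H3→d19:-→d20:-→d21:-→d22:-→d23:-→d24:H0  best=H0
  del 119.90.141.16/28 (clear depth 28)
  del 83.35.96.0/24 (clear depth 24)
  + 83.35.96.0/20 (H3) depth=20
  ? 119.90.153.56  path d0:-→d1:-→d2:-→d3:-→d4:-→d5:-→d6:-→d7:-→d8:-→d9:-→d10:-→d11:-→d12:-→d13:-→d14:-→d15:-→d16:-→d17:-→d18:-→d19:-  best=no-route

== LOOKUPS ==
["H0","no-route"]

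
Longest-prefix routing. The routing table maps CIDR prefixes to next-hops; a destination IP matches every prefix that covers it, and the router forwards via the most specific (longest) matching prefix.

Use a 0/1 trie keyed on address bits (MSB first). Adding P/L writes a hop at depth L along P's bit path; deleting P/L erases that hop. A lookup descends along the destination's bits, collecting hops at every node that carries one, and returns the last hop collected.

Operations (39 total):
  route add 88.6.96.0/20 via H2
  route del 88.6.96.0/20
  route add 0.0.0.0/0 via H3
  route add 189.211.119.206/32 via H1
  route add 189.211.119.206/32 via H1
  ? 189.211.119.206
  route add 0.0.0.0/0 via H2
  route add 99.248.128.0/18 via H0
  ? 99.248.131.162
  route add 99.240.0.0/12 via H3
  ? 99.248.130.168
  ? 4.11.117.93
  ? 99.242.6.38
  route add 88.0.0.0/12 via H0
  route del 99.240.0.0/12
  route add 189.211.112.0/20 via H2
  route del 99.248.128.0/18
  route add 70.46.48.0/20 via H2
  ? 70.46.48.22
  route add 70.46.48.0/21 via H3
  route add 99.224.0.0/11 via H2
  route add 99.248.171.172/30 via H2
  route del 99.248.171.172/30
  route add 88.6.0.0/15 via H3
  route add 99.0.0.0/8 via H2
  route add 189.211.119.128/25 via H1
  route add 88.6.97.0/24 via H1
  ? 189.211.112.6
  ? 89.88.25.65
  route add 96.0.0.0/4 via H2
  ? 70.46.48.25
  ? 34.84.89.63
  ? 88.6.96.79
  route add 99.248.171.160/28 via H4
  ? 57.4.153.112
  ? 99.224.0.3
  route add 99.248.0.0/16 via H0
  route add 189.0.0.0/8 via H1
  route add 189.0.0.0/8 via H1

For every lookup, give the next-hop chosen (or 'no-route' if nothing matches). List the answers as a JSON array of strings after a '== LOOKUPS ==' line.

Process each operation:
  add 88.6.96.0/20 -> H2 at depth 20
  del 88.6.96.0/20 (clear depth 20)
  add 0.0.0.0/0 -> H3 at depth 0
  add 189.211.119.206/32 -> H1 at depth 32
  add 189.211.119.206/32 -> H1 at depth 32
  Q 189.211.119.206: descend 10111101110100110111011111001110 ; hops seen [H3,H1] ; pick H1
  add 0.0.0.0/0 -> H2 at depth 0
  add 99.248.128.0/18 -> H0 at depth 18
  Q 99.248.131.162: descend 011000111111100010 ; hops seen [H2,H0] ; pick H0
  add 99.240.0.0/12 -> H3 at depth 12
  Q 99.248.130.168: descend 011000111111100010 ; hops seen [H2,H3,H0] ; pick H0
  Q 4.11.117.93: descend 0 ; hops seen [H2] ; pick H2
  Q 99.242.6.38: descend 011000111111 ; hops seen [H2,H3] ; pick H3
  add 88.0.0.0/12 -> H0 at depth 12
  del 99.240.0.0/12 (clear depth 12)
  add 189.211.112.0/20 -> H2 at depth 20
  del 99.248.128.0/18 (clear depth 18)
  add 70.46.48.0/20 -> H2 at depth 20
  Q 70.46.48.22: descend 01000110001011100011 ; hops seen [H2,H2] ; pick H2
  add 70.46.48.0/21 -> H3 at depth 21
  add 99.224.0.0/11 -> H2 at depth 11
  add 99.248.171.172/30 -> H2 at depth 30
  del 99.248.171.172/30 (clear depth 30)
  add 88.6.0.0/15 -> H3 at depth 15
  add 99.0.0.0/8 -> H2 at depth 8
  add 189.211.119.128/25 -> H1 at depth 25
  add 88.6.97.0/24 -> H1 at depth 24
  Q 189.211.112.6: descend 101111011101001101110 ; hops seen [H2,H2] ; pick H2
  Q 89.88.25.65: descend 0101100 ; hops seen [H2] ; pick H2
  add 96.0.0.0/4 -> H2 at depth 4
  Q 70.46.48.25: descend 010001100010111000110 ; hops seen [H2,H2,H3] ; pick H3
  Q 34.84.89.63: descend 0 ; hops seen [H2] ; pick H2
  Q 88.6.96.79: descend 01011000000001100110000 ; hops seen [H2,H0,H3] ; pick H3
  add 99.248.171.160/28 -> H4 at depth 28
  Q 57.4.153.112: descend 0 ; hops seen [H2] ; pick H2
  Q 99.224.0.3: descend 01100011111 ; hops seen [H2,H2,H2,H2] ; pick H2
  add 99.248.0.0/16 -> H0 at depth 16
  add 189.0.0.0/8 -> H1 at depth 8
  add 189.0.0.0/8 -> H1 at depth 8

== LOOKUPS ==
["H1","H0","H0","H2","H3","H2","H2","H2","H3","H2","H3","H2","H2"]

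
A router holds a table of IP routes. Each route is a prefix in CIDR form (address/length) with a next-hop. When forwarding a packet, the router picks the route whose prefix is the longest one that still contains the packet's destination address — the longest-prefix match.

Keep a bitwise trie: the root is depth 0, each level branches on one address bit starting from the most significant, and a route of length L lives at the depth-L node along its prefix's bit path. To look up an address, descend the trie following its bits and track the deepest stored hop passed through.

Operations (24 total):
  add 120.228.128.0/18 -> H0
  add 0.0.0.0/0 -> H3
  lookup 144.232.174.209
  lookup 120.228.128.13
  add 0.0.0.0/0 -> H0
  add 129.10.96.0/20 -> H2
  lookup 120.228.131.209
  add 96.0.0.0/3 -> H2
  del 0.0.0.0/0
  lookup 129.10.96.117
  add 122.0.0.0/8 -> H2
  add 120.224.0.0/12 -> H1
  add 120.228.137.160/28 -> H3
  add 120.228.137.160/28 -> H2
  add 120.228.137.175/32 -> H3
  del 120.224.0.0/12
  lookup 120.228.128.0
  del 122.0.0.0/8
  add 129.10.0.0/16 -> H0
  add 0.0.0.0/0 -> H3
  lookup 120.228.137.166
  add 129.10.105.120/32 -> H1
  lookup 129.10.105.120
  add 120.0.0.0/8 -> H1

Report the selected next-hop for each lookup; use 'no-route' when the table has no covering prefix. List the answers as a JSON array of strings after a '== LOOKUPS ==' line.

Process each operation:
  + 120.228.128.0/18 (H0) depth=18
  + 0.0.0.0/0 (H3) depth=0
  lookup 144.232.174.209: bits ε walk d0:H3 -> H3
  lookup 120.228.128.13: bits 011110001110010010 walk d0:H3→d1:-→d2:-→d3:-→d4:-→d5:-→d6:-→d7:-→d8:-→d9:-→d10:-→d11:-→d12:-→d13:-→d14:-→d15:-→d16:-→d17:-→d18:H0 -> H0
  + 0.0.0.0/0 (H0) depth=0
  + 129.10.96.0/20 (H2) depth=20
  lookup 120.228.131.209: bits 011110001110010010 walk d0:H0→d1:-→d2:-→d3:-→d4:-→d5:-→d6:-→d7:-→d8:-→d9:-→d10:-→d11:-→d12:-→d13:-→d14:-→d15:-→d16:-→d17:-→d18:H0 -> H0
  + 96.0.0.0/3 (H2) depth=3
  del 0.0.0.0/0 (clear depth 0)
  lookup 129.10.96.117: bits 10000001000010100110 walk d0:-→d1:-→d2:-→d3:-→d4:-→d5:-→d6:-→d7:-→d8:-→d9:-→d10:-→d11:-→d12:-→d13:-→d14:-→d15:-→d16:-→d17:-→d18:-→d19:-→d20:H2 -> H2
  + 122.0.0.0/8 (H2) depth=8
  + 120.224.0.0/12 (H1) depth=12
  + 120.228.137.160/28 (H3) depth=28
  + 120.228.137.160/28 (H2) depth=28
  + 120.228.137.175/32 (H3) depth=32
  del 120.224.0.0/12 (clear depth 12)
  lookup 120.228.128.0: bits 01111000111001001000 walk d0:-→d1:-→d2:-→d3:H2→d4:-→d5:-→d6:-→d7:-→d8:-→d9:-→d10:-→d11:-→d12:-→d13:-→d14:-→d15:-→d16:-→d17:-→d18:H0→d19:-→d20:- -> H0
  del 122.0.0.0/8 (clear depth 8)
  + 129.10.0.0/16 (H0) depth=16
  + 0.0.0.0/0 (H3) depth=0
  lookup 120.228.137.166: bits 0111100011100100100010011010 walk d0:H3→d1:-→d2:-→d3:H2→d4:-→d5:-→d6:-→d7:-→d8:-→d9:-→d10:-→d11:-→d12:-→d13:-→d14:-→d15:-→d16:-→d17:-→d18:H0→d19:-→d20:-→d21:-→d22:-→d23:-→d24:-→d25:-→d26:-→d27:-→d28:H2 -> H2
  + 129.10.105.120/32 (H1) depth=32
  lookup 129.10.105.120: bits 10000001000010100110100101111000 walk d0:H3→d1:-→d2:-→d3:-→d4:-→d5:-→d6:-→d7:-→d8:-→d9:-→d10:-→d11:-→d12:-→d13:-→d14:-→d15:-→d16:H0→d17:-→d18:-→d19:-→d20:H2→d21:-→d22:-→d23:-→d24:-→d25:-→d26:-→d27:-→d28:-→d29:-→d30:-→d31:-→d32:H1 -> H1
  + 120.0.0.0/8 (H1) depth=8

== LOOKUPS ==
["H3","H0","H0","H2","H0","H2","H1"]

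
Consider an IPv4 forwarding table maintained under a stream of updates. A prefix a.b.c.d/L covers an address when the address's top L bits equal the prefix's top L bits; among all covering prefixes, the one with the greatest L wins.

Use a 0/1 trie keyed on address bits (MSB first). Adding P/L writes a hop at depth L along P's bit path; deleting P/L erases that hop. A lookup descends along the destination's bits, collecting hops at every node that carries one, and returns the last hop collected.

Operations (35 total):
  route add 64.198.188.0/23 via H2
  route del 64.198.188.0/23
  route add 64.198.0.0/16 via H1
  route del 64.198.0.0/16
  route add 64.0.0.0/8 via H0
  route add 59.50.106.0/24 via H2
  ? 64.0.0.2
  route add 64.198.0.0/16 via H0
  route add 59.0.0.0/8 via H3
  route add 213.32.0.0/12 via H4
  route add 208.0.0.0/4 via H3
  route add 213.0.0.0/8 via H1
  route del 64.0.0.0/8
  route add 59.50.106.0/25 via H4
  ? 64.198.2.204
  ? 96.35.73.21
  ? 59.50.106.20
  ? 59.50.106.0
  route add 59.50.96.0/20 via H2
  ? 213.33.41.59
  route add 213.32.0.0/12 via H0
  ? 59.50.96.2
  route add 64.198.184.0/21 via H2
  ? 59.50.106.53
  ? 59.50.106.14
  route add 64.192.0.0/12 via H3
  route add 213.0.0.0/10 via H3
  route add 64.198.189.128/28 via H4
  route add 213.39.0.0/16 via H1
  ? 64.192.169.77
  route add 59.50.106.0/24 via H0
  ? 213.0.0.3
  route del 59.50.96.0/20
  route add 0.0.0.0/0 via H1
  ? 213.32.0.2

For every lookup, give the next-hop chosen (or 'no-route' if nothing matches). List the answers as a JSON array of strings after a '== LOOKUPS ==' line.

Apply in order:
  + 64.198.188.0/23 (H2) depth=23
  - 64.198.188.0/23 clear@23
  + 64.198.0.0/16 (H1) depth=16
  - 64.198.0.0/16 clear@16
  + 64.0.0.0/8 (H0) depth=8
  + 59.50.106.0/24 (H2) depth=24
  lookup 64.0.0.2: bits 01000000 walk d0:-→d1:-→d2:-→d3:-→d4:-→d5:-→d6:-→d7:-→d8:H0 -> H0
  + 64.198.0.0/16 (H0) depth=16
  + 59.0.0.0/8 (H3) depth=8
  + 213.32.0.0/12 (H4) depth=12
  + 208.0.0.0/4 (H3) depth=4
  + 213.0.0.0/8 (H1) depth=8
  - 64.0.0.0/8 clear@8
  + 59.50.106.0/25 (H4) depth=25
  lookup 64.198.2.204: bits 0100000011000110 walk d0:-→d1:-→d2:-→d3:-→d4:-→d5:-→d6:-→d7:-→d8:-→d9:-→d10:-→d11:-→d12:-→d13:-→d14:-→d15:-→d16:H0 -> H0
  lookup 96.35.73.21: bits 01 walk d0:-→d1:-→d2:- -> no-route
  lookup 59.50.106.20: bits 0011101100110010011010100 walk d0:-→d1:-→d2:-→d3:-→d4:-→d5:-→d6:-→d7:-→d8:H3→d9:-→d10:-→d11:-→d12:-→d13:-→d14:-→d15:-→d16:-→d17:-→d18:-→d19:-→d20:-→d21:-→d22:-→d23:-→d24:H2→d25:H4 -> H4
  lookup 59.50.106.0: bits 0011101100110010011010100 walk d0:-→d1:-→d2:-→d3:-→d4:-→d5:-→d6:-→d7:-→d8:H3→d9:-→d10:-→d11:-→d12:-→d13:-→d14:-→d15:-→d16:-→d17:-→d18:-→d19:-→d20:-→d21:-→d22:-→d23:-→d24:H2→d25:H4 -> H4
  + 59.50.96.0/20 (H2) depth=20
  lookup 213.33.41.59: bits 110101010010 walk d0:-→d1:-→d2:-→d3:-→d4:H3→d5:-→d6:-→d7:-→d8:H1→d9:-→d10:-→d11:-→d12:H4 -> H4
  + 213.32.0.0/12 (H0) depth=12
  lookup 59.50.96.2: bits 00111011001100100110 walk d0:-→d1:-→d2:-→d3:-→d4:-→d5:-→d6:-→d7:-→d8:H3→d9:-→d10:-→d11:-→d12:-→d13:-→d14:-→d15:-→d16:-→d17:-→d18:-→d19:-→d20:H2 -> H2
  + 64.198.184.0/21 (H2) depth=21
  lookup 59.50.106.53: bits 0011101100110010011010100 walk d0:-→d1:-→d2:-→d3:-→d4:-→d5:-→d6:-→d7:-→d8:H3→d9:-→d10:-→d11:-→d12:-→d13:-→d14:-→d15:-→d16:-→d17:-→d18:-→d19:-→d20:H2→d21:-→d22:-→d23:-→d24:H2→d25:H4 -> H4
  lookup 59.50.106.14: bits 0011101100110010011010100 walk d0:-→d1:-→d2:-→d3:-→d4:-→d5:-→d6:-→d7:-→d8:H3→d9:-→d10:-→d11:-→d12:-→d13:-→d14:-→d15:-→d16:-→d17:-→d18:-→d19:-→d20:H2→d21:-→d22:-→d23:-→d24:H2→d25:H4 -> H4
  + 64.192.0.0/12 (H3) depth=12
  + 213.0.0.0/10 (H3) depth=10
  + 64.198.189.128/28 (H4) depth=28
  + 213.39.0.0/16 (H1) depth=16
  lookup 64.192.169.77: bits 0100000011000 walk d0:-→d1:-→d2:-→d3:-→d4:-→d5:-→d6:-→d7:-→d8:-→d9:-→d10:-→d11:-→d12:H3→d13:- -> H3
  + 59.50.106.0/24 (H0) depth=24
  lookup 213.0.0.3: bits 1101010100 walk d0:-→d1:-→d2:-→d3:-→d4:H3→d5:-→d6:-→d7:-→d8:H1→d9:-→d10:H3 -> H3
  - 59.50.96.0/20 clear@20
  + 0.0.0.0/0 (H1) depth=0
  lookup 213.32.0.2: bits 1101010100100 walk d0:H1→d1:-→d2:-→d3:-→d4:H3→d5:-→d6:-→d7:-→d8:H1→d9:-→d10:H3→d11:-→d12:H0→d13:- -> H0

== LOOKUPS ==
["H0","H0","no-route","H4","H4","H4","H2","H4","H4","H3","H3","H0"]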